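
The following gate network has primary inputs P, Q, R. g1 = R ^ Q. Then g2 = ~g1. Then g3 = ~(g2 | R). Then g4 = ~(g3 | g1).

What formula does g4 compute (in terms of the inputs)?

g1 = R ^ Q
g2 = ~g1 = ~(R ^ Q)
g3 = ~(g2 | R) = ~(~(R ^ Q) | R)
g4 = ~(g3 | g1) = ~((~(~(R ^ Q) | R)) | (R ^ Q))

~((~(~(R ^ Q) | R)) | (R ^ Q))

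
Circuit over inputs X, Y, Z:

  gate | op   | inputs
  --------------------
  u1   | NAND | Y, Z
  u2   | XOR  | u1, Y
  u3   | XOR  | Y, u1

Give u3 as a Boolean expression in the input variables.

Y XOR (Y NAND Z)

u1 = Y NAND Z
u3 = Y XOR u1 = Y XOR (Y NAND Z)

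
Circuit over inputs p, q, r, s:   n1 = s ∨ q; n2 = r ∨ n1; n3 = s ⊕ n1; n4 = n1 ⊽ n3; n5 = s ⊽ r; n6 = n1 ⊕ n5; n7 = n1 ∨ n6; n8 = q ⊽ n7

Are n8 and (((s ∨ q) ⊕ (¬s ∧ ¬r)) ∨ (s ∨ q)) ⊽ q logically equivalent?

n1 = s ∨ q
n5 = s ⊽ r
n6 = n1 ⊕ n5 = (s ∨ q) ⊕ (s ⊽ r)
n7 = n1 ∨ n6 = (s ∨ q) ∨ ((s ∨ q) ⊕ (s ⊽ r))
n8 = q ⊽ n7 = q ⊽ ((s ∨ q) ∨ ((s ∨ q) ⊕ (s ⊽ r)))
At p=0, q=0, r=0, s=0: circuit gives 0, formula gives 0.
At p=0, q=0, r=1, s=0: circuit gives 1, formula gives 1.
Agrees on all 16 inputs.

Yes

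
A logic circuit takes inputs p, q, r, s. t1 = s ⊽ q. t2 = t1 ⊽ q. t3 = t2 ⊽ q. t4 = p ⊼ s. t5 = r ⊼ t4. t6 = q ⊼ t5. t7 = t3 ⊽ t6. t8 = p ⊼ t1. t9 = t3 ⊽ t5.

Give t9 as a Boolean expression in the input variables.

t1 = s ⊽ q
t2 = t1 ⊽ q = (s ⊽ q) ⊽ q
t3 = t2 ⊽ q = ((s ⊽ q) ⊽ q) ⊽ q
t4 = p ⊼ s
t5 = r ⊼ t4 = r ⊼ (p ⊼ s)
t9 = t3 ⊽ t5 = (((s ⊽ q) ⊽ q) ⊽ q) ⊽ (r ⊼ (p ⊼ s))

(((s ⊽ q) ⊽ q) ⊽ q) ⊽ (r ⊼ (p ⊼ s))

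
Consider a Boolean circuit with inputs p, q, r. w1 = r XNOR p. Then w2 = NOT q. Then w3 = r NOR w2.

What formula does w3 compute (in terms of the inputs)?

r NOR NOT q

w2 = NOT q
w3 = r NOR w2 = r NOR NOT q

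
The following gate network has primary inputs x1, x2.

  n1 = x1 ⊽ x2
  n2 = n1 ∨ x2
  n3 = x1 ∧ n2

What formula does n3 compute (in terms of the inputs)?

n1 = x1 ⊽ x2
n2 = n1 ∨ x2 = (x1 ⊽ x2) ∨ x2
n3 = x1 ∧ n2 = x1 ∧ ((x1 ⊽ x2) ∨ x2)

x1 ∧ ((x1 ⊽ x2) ∨ x2)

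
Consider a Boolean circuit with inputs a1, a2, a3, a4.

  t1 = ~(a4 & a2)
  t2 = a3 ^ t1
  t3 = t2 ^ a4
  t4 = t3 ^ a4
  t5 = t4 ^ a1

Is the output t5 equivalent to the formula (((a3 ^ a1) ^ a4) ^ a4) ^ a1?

No

t1 = ~(a4 & a2)
t2 = a3 ^ t1 = a3 ^ (~(a4 & a2))
t3 = t2 ^ a4 = (a3 ^ (~(a4 & a2))) ^ a4
t4 = t3 ^ a4 = ((a3 ^ (~(a4 & a2))) ^ a4) ^ a4
t5 = t4 ^ a1 = (((a3 ^ (~(a4 & a2))) ^ a4) ^ a4) ^ a1
At a1=0, a2=0, a3=0, a4=0: circuit gives 1, formula gives 0.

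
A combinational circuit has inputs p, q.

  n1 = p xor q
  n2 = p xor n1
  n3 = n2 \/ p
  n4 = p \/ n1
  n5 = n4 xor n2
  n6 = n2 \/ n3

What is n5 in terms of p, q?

n1 = p xor q
n2 = p xor n1 = p xor (p xor q)
n4 = p \/ n1 = p \/ (p xor q)
n5 = n4 xor n2 = (p \/ (p xor q)) xor (p xor (p xor q))

(p \/ (p xor q)) xor (p xor (p xor q))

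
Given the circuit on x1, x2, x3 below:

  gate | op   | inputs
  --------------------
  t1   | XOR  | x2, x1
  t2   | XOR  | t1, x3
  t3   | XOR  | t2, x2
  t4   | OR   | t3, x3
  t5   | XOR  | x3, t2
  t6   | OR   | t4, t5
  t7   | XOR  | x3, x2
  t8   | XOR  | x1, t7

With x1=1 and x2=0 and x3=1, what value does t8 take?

t7 = 1 XOR 0 = 1
t8 = 1 XOR 1 = 0

0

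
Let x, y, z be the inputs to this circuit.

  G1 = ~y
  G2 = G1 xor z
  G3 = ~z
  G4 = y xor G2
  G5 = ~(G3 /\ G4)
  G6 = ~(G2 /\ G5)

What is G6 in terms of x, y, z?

G1 = ~y
G2 = G1 xor z = ~y xor z
G3 = ~z
G4 = y xor G2 = y xor (~y xor z)
G5 = ~(G3 /\ G4) = ~(~z /\ (y xor (~y xor z)))
G6 = ~(G2 /\ G5) = ~((~y xor z) /\ (~(~z /\ (y xor (~y xor z)))))

~((~y xor z) /\ (~(~z /\ (y xor (~y xor z)))))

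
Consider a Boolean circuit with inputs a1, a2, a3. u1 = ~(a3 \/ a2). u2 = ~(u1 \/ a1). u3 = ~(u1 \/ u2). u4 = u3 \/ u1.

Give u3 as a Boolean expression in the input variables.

u1 = ~(a3 \/ a2)
u2 = ~(u1 \/ a1) = ~((~(a3 \/ a2)) \/ a1)
u3 = ~(u1 \/ u2) = ~((~(a3 \/ a2)) \/ (~((~(a3 \/ a2)) \/ a1)))

~((~(a3 \/ a2)) \/ (~((~(a3 \/ a2)) \/ a1)))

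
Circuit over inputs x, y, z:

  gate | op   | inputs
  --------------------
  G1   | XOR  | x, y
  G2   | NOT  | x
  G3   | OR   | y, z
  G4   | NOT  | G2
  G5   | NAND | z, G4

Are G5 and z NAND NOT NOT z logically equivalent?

G2 = NOT x
G4 = NOT G2 = NOT NOT x
G5 = z NAND G4 = z NAND NOT NOT x
At x=0, y=0, z=1: circuit gives 1, formula gives 0.

No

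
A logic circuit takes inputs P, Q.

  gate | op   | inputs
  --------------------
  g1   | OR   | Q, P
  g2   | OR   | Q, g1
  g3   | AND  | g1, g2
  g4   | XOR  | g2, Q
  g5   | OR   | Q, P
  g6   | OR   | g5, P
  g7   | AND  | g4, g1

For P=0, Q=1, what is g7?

g1 = 1 OR 0 = 1
g2 = 1 OR 1 = 1
g4 = 1 XOR 1 = 0
g7 = 0 AND 1 = 0

0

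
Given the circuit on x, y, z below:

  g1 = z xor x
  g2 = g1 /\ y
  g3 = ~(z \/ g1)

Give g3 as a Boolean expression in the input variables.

g1 = z xor x
g3 = ~(z \/ g1) = ~(z \/ (z xor x))

~(z \/ (z xor x))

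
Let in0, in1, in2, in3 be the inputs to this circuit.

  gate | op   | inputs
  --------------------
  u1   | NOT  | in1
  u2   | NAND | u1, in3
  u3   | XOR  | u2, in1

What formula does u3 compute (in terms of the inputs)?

u1 = NOT in1
u2 = u1 NAND in3 = NOT in1 NAND in3
u3 = u2 XOR in1 = (NOT in1 NAND in3) XOR in1

(NOT in1 NAND in3) XOR in1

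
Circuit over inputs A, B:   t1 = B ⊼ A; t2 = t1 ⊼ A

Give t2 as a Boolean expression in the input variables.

(B ⊼ A) ⊼ A

t1 = B ⊼ A
t2 = t1 ⊼ A = (B ⊼ A) ⊼ A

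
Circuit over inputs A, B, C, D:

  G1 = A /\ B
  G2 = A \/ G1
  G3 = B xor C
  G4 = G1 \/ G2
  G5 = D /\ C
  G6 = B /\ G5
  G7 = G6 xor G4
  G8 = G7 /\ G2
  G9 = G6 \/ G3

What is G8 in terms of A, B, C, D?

((B /\ (D /\ C)) xor ((A /\ B) \/ (A \/ (A /\ B)))) /\ (A \/ (A /\ B))

G1 = A /\ B
G2 = A \/ G1 = A \/ (A /\ B)
G4 = G1 \/ G2 = (A /\ B) \/ (A \/ (A /\ B))
G5 = D /\ C
G6 = B /\ G5 = B /\ (D /\ C)
G7 = G6 xor G4 = (B /\ (D /\ C)) xor ((A /\ B) \/ (A \/ (A /\ B)))
G8 = G7 /\ G2 = ((B /\ (D /\ C)) xor ((A /\ B) \/ (A \/ (A /\ B)))) /\ (A \/ (A /\ B))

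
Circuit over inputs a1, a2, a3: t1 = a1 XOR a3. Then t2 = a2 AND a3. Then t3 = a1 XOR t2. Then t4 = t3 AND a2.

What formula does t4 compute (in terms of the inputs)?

(a1 XOR (a2 AND a3)) AND a2

t2 = a2 AND a3
t3 = a1 XOR t2 = a1 XOR (a2 AND a3)
t4 = t3 AND a2 = (a1 XOR (a2 AND a3)) AND a2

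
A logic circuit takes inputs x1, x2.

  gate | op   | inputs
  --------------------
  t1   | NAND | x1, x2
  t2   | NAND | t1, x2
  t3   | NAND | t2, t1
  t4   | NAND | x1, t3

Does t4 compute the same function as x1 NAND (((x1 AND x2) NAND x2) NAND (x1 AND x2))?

t1 = x1 NAND x2
t2 = t1 NAND x2 = (x1 NAND x2) NAND x2
t3 = t2 NAND t1 = ((x1 NAND x2) NAND x2) NAND (x1 NAND x2)
t4 = x1 NAND t3 = x1 NAND (((x1 NAND x2) NAND x2) NAND (x1 NAND x2))
At x1=1, x2=0: circuit gives 1, formula gives 0.

No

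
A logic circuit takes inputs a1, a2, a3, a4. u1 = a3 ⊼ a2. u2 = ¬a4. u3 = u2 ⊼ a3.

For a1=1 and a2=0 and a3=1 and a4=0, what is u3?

u2 = ¬0 = 1
u3 = 1 ⊼ 1 = 0

0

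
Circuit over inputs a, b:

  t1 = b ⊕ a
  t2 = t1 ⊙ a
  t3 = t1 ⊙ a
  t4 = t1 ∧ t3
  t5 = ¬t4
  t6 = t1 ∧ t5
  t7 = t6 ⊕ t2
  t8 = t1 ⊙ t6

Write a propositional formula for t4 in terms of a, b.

(b ⊕ a) ∧ ((b ⊕ a) ⊙ a)

t1 = b ⊕ a
t3 = t1 ⊙ a = (b ⊕ a) ⊙ a
t4 = t1 ∧ t3 = (b ⊕ a) ∧ ((b ⊕ a) ⊙ a)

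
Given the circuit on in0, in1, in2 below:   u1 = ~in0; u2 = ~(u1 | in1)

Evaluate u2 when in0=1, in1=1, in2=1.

u1 = ~1 = 0
u2 = ~(0 | 1) = 0

0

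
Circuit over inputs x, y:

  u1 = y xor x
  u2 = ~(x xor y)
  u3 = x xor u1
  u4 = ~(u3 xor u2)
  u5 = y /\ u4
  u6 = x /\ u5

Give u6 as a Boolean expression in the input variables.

x /\ (y /\ (~((x xor (y xor x)) xor (~(x xor y)))))

u1 = y xor x
u2 = ~(x xor y)
u3 = x xor u1 = x xor (y xor x)
u4 = ~(u3 xor u2) = ~((x xor (y xor x)) xor (~(x xor y)))
u5 = y /\ u4 = y /\ (~((x xor (y xor x)) xor (~(x xor y))))
u6 = x /\ u5 = x /\ (y /\ (~((x xor (y xor x)) xor (~(x xor y)))))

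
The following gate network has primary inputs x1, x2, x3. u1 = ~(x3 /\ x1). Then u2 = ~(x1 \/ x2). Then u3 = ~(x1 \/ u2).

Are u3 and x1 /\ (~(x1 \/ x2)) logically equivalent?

No

u2 = ~(x1 \/ x2)
u3 = ~(x1 \/ u2) = ~(x1 \/ (~(x1 \/ x2)))
At x1=0, x2=1, x3=0: circuit gives 1, formula gives 0.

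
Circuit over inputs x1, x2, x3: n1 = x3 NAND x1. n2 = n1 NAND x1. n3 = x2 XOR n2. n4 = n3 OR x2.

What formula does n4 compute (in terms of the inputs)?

(x2 XOR ((x3 NAND x1) NAND x1)) OR x2

n1 = x3 NAND x1
n2 = n1 NAND x1 = (x3 NAND x1) NAND x1
n3 = x2 XOR n2 = x2 XOR ((x3 NAND x1) NAND x1)
n4 = n3 OR x2 = (x2 XOR ((x3 NAND x1) NAND x1)) OR x2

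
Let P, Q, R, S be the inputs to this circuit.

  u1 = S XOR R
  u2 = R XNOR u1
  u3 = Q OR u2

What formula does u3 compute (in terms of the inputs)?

Q OR (R XNOR (S XOR R))

u1 = S XOR R
u2 = R XNOR u1 = R XNOR (S XOR R)
u3 = Q OR u2 = Q OR (R XNOR (S XOR R))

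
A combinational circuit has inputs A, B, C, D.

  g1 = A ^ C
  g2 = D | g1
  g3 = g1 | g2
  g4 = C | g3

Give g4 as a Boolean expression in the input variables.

g1 = A ^ C
g2 = D | g1 = D | (A ^ C)
g3 = g1 | g2 = (A ^ C) | (D | (A ^ C))
g4 = C | g3 = C | ((A ^ C) | (D | (A ^ C)))

C | ((A ^ C) | (D | (A ^ C)))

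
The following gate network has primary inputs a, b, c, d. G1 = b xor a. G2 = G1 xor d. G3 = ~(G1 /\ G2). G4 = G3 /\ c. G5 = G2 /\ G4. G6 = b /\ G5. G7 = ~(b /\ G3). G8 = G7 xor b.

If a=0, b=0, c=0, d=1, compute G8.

1

G1 = 0 xor 0 = 0
G2 = 0 xor 1 = 1
G3 = ~(0 /\ 1) = 1
G7 = ~(0 /\ 1) = 1
G8 = 1 xor 0 = 1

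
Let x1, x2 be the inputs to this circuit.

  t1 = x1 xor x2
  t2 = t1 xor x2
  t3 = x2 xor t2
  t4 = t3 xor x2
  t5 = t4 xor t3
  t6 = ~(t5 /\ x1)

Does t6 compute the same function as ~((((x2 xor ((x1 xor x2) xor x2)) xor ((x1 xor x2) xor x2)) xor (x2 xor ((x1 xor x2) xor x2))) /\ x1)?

t1 = x1 xor x2
t2 = t1 xor x2 = (x1 xor x2) xor x2
t3 = x2 xor t2 = x2 xor ((x1 xor x2) xor x2)
t4 = t3 xor x2 = (x2 xor ((x1 xor x2) xor x2)) xor x2
t5 = t4 xor t3 = ((x2 xor ((x1 xor x2) xor x2)) xor x2) xor (x2 xor ((x1 xor x2) xor x2))
t6 = ~(t5 /\ x1) = ~((((x2 xor ((x1 xor x2) xor x2)) xor x2) xor (x2 xor ((x1 xor x2) xor x2))) /\ x1)
At x1=1, x2=0: circuit gives 1, formula gives 0.

No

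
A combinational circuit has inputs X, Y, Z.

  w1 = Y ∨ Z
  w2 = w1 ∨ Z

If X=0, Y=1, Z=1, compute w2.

w1 = 1 ∨ 1 = 1
w2 = 1 ∨ 1 = 1

1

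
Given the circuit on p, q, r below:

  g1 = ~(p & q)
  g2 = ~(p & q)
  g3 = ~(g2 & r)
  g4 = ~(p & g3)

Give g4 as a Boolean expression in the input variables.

~(p & (~((~(p & q)) & r)))

g2 = ~(p & q)
g3 = ~(g2 & r) = ~((~(p & q)) & r)
g4 = ~(p & g3) = ~(p & (~((~(p & q)) & r)))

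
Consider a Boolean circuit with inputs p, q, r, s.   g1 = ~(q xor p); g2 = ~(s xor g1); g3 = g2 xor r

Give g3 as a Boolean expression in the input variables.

(~(s xor (~(q xor p)))) xor r

g1 = ~(q xor p)
g2 = ~(s xor g1) = ~(s xor (~(q xor p)))
g3 = g2 xor r = (~(s xor (~(q xor p)))) xor r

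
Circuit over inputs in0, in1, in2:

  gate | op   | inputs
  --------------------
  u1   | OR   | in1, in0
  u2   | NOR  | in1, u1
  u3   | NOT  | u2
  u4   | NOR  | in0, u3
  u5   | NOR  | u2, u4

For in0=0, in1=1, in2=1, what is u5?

1

u1 = 1 OR 0 = 1
u2 = 1 NOR 1 = 0
u3 = NOT 0 = 1
u4 = 0 NOR 1 = 0
u5 = 0 NOR 0 = 1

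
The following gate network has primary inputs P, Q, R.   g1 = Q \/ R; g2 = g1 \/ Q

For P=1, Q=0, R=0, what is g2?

0

g1 = 0 \/ 0 = 0
g2 = 0 \/ 0 = 0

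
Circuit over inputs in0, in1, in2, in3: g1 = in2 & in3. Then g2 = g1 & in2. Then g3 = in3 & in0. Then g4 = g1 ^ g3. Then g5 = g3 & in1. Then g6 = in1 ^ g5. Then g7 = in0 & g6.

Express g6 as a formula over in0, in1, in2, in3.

in1 ^ ((in3 & in0) & in1)

g3 = in3 & in0
g5 = g3 & in1 = (in3 & in0) & in1
g6 = in1 ^ g5 = in1 ^ ((in3 & in0) & in1)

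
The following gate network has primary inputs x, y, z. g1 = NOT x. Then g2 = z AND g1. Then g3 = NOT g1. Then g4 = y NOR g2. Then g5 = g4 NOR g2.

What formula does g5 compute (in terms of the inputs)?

(y NOR (z AND NOT x)) NOR (z AND NOT x)

g1 = NOT x
g2 = z AND g1 = z AND NOT x
g4 = y NOR g2 = y NOR (z AND NOT x)
g5 = g4 NOR g2 = (y NOR (z AND NOT x)) NOR (z AND NOT x)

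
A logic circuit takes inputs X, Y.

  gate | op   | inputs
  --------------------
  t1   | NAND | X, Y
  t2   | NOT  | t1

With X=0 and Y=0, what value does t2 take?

t1 = 0 NAND 0 = 1
t2 = NOT 1 = 0

0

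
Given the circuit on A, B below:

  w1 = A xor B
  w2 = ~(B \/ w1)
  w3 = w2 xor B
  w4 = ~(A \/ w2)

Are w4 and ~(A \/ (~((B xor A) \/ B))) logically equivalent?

Yes

w1 = A xor B
w2 = ~(B \/ w1) = ~(B \/ (A xor B))
w4 = ~(A \/ w2) = ~(A \/ (~(B \/ (A xor B))))
At A=0, B=0: circuit gives 0, formula gives 0.
At A=0, B=1: circuit gives 1, formula gives 1.
Agrees on all 4 inputs.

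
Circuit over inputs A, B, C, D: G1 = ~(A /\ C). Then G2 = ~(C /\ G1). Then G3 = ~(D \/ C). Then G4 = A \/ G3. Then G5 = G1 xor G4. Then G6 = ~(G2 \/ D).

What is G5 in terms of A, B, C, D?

(~(A /\ C)) xor (A \/ (~(D \/ C)))

G1 = ~(A /\ C)
G3 = ~(D \/ C)
G4 = A \/ G3 = A \/ (~(D \/ C))
G5 = G1 xor G4 = (~(A /\ C)) xor (A \/ (~(D \/ C)))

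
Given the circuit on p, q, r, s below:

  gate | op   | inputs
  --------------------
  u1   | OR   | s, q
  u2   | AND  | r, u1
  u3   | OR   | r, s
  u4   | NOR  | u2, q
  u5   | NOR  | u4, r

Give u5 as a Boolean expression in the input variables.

((r AND (s OR q)) NOR q) NOR r

u1 = s OR q
u2 = r AND u1 = r AND (s OR q)
u4 = u2 NOR q = (r AND (s OR q)) NOR q
u5 = u4 NOR r = ((r AND (s OR q)) NOR q) NOR r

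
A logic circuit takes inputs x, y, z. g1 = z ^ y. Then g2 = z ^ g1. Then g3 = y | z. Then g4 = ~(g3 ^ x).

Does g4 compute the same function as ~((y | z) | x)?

No

g3 = y | z
g4 = ~(g3 ^ x) = ~((y | z) ^ x)
At x=1, y=0, z=1: circuit gives 1, formula gives 0.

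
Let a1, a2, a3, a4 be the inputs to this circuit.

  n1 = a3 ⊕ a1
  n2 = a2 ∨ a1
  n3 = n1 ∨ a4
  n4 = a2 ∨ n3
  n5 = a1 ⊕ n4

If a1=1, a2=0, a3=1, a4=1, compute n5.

n1 = 1 ⊕ 1 = 0
n3 = 0 ∨ 1 = 1
n4 = 0 ∨ 1 = 1
n5 = 1 ⊕ 1 = 0

0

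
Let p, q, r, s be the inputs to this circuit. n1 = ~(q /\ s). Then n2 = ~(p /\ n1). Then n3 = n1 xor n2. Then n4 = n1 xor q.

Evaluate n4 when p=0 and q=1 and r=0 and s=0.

0

n1 = ~(1 /\ 0) = 1
n4 = 1 xor 1 = 0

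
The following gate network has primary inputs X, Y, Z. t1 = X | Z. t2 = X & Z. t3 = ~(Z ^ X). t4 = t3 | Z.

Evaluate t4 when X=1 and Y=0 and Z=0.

0

t3 = ~(0 ^ 1) = 0
t4 = 0 | 0 = 0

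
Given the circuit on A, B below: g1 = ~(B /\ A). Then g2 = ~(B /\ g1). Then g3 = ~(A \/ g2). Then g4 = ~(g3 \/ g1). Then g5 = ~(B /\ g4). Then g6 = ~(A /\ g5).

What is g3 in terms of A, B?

g1 = ~(B /\ A)
g2 = ~(B /\ g1) = ~(B /\ (~(B /\ A)))
g3 = ~(A \/ g2) = ~(A \/ (~(B /\ (~(B /\ A)))))

~(A \/ (~(B /\ (~(B /\ A)))))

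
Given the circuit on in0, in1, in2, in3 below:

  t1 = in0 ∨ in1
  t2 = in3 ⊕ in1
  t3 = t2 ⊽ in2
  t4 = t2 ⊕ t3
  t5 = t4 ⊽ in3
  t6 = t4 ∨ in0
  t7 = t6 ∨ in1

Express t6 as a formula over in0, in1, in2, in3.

((in3 ⊕ in1) ⊕ ((in3 ⊕ in1) ⊽ in2)) ∨ in0

t2 = in3 ⊕ in1
t3 = t2 ⊽ in2 = (in3 ⊕ in1) ⊽ in2
t4 = t2 ⊕ t3 = (in3 ⊕ in1) ⊕ ((in3 ⊕ in1) ⊽ in2)
t6 = t4 ∨ in0 = ((in3 ⊕ in1) ⊕ ((in3 ⊕ in1) ⊽ in2)) ∨ in0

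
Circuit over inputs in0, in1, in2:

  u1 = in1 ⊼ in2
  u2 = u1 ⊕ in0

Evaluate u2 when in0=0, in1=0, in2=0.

1

u1 = 0 ⊼ 0 = 1
u2 = 1 ⊕ 0 = 1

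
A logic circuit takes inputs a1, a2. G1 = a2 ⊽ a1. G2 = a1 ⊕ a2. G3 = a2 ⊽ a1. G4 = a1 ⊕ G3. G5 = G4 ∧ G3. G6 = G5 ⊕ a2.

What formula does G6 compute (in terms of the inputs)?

((a1 ⊕ (a2 ⊽ a1)) ∧ (a2 ⊽ a1)) ⊕ a2

G3 = a2 ⊽ a1
G4 = a1 ⊕ G3 = a1 ⊕ (a2 ⊽ a1)
G5 = G4 ∧ G3 = (a1 ⊕ (a2 ⊽ a1)) ∧ (a2 ⊽ a1)
G6 = G5 ⊕ a2 = ((a1 ⊕ (a2 ⊽ a1)) ∧ (a2 ⊽ a1)) ⊕ a2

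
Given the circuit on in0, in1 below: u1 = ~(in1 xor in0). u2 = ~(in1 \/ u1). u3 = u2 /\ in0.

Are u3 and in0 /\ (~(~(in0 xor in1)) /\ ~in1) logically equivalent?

u1 = ~(in1 xor in0)
u2 = ~(in1 \/ u1) = ~(in1 \/ (~(in1 xor in0)))
u3 = u2 /\ in0 = (~(in1 \/ (~(in1 xor in0)))) /\ in0
At in0=0, in1=0: circuit gives 0, formula gives 0.
At in0=1, in1=0: circuit gives 1, formula gives 1.
Agrees on all 4 inputs.

Yes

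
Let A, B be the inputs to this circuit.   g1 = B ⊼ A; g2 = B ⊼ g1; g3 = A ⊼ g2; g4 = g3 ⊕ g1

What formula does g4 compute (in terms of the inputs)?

(A ⊼ (B ⊼ (B ⊼ A))) ⊕ (B ⊼ A)

g1 = B ⊼ A
g2 = B ⊼ g1 = B ⊼ (B ⊼ A)
g3 = A ⊼ g2 = A ⊼ (B ⊼ (B ⊼ A))
g4 = g3 ⊕ g1 = (A ⊼ (B ⊼ (B ⊼ A))) ⊕ (B ⊼ A)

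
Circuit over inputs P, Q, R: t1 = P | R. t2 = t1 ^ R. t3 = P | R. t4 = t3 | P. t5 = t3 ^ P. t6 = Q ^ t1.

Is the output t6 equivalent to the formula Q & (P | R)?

t1 = P | R
t6 = Q ^ t1 = Q ^ (P | R)
At P=0, Q=0, R=1: circuit gives 1, formula gives 0.

No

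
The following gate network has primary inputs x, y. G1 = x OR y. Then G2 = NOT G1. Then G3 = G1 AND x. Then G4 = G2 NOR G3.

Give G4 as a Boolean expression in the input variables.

NOT (x OR y) NOR ((x OR y) AND x)

G1 = x OR y
G2 = NOT G1 = NOT (x OR y)
G3 = G1 AND x = (x OR y) AND x
G4 = G2 NOR G3 = NOT (x OR y) NOR ((x OR y) AND x)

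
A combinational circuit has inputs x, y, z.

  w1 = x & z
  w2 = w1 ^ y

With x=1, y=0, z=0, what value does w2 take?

w1 = 1 & 0 = 0
w2 = 0 ^ 0 = 0

0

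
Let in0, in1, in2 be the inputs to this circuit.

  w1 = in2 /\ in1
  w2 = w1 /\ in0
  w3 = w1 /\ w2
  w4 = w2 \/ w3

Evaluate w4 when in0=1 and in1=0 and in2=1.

0

w1 = 1 /\ 0 = 0
w2 = 0 /\ 1 = 0
w3 = 0 /\ 0 = 0
w4 = 0 \/ 0 = 0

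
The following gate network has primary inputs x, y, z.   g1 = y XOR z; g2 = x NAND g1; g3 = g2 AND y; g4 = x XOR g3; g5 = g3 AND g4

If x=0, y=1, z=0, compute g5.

g1 = 1 XOR 0 = 1
g2 = 0 NAND 1 = 1
g3 = 1 AND 1 = 1
g4 = 0 XOR 1 = 1
g5 = 1 AND 1 = 1

1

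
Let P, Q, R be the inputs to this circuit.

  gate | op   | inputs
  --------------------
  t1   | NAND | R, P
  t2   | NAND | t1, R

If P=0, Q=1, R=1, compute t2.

t1 = 1 NAND 0 = 1
t2 = 1 NAND 1 = 0

0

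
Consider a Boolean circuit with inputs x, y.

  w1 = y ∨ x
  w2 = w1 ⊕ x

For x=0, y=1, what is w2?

1

w1 = 1 ∨ 0 = 1
w2 = 1 ⊕ 0 = 1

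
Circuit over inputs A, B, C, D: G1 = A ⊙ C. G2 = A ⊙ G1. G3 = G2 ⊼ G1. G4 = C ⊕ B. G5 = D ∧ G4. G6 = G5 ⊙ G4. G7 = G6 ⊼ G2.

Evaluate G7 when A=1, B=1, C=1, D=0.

0

G1 = 1 ⊙ 1 = 1
G2 = 1 ⊙ 1 = 1
G4 = 1 ⊕ 1 = 0
G5 = 0 ∧ 0 = 0
G6 = 0 ⊙ 0 = 1
G7 = 1 ⊼ 1 = 0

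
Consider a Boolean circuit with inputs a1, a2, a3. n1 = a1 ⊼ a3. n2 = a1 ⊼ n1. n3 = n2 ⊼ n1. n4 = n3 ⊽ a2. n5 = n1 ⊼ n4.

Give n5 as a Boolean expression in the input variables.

(a1 ⊼ a3) ⊼ (((a1 ⊼ (a1 ⊼ a3)) ⊼ (a1 ⊼ a3)) ⊽ a2)

n1 = a1 ⊼ a3
n2 = a1 ⊼ n1 = a1 ⊼ (a1 ⊼ a3)
n3 = n2 ⊼ n1 = (a1 ⊼ (a1 ⊼ a3)) ⊼ (a1 ⊼ a3)
n4 = n3 ⊽ a2 = ((a1 ⊼ (a1 ⊼ a3)) ⊼ (a1 ⊼ a3)) ⊽ a2
n5 = n1 ⊼ n4 = (a1 ⊼ a3) ⊼ (((a1 ⊼ (a1 ⊼ a3)) ⊼ (a1 ⊼ a3)) ⊽ a2)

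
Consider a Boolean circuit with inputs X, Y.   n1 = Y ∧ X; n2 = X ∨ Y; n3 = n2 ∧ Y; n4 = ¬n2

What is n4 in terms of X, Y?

n2 = X ∨ Y
n4 = ¬n2 = ¬(X ∨ Y)

¬(X ∨ Y)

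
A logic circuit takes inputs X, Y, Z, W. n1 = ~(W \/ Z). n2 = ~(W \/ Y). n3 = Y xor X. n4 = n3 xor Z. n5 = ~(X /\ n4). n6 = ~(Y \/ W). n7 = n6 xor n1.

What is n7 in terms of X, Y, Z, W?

(~(Y \/ W)) xor (~(W \/ Z))

n1 = ~(W \/ Z)
n6 = ~(Y \/ W)
n7 = n6 xor n1 = (~(Y \/ W)) xor (~(W \/ Z))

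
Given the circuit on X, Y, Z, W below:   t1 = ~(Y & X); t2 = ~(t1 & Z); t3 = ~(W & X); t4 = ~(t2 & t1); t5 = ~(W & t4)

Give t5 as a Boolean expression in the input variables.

t1 = ~(Y & X)
t2 = ~(t1 & Z) = ~((~(Y & X)) & Z)
t4 = ~(t2 & t1) = ~((~((~(Y & X)) & Z)) & (~(Y & X)))
t5 = ~(W & t4) = ~(W & (~((~((~(Y & X)) & Z)) & (~(Y & X)))))

~(W & (~((~((~(Y & X)) & Z)) & (~(Y & X)))))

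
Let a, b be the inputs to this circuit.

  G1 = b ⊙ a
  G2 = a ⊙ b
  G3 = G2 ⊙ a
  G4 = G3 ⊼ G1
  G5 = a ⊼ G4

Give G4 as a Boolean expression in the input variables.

G1 = b ⊙ a
G2 = a ⊙ b
G3 = G2 ⊙ a = (a ⊙ b) ⊙ a
G4 = G3 ⊼ G1 = ((a ⊙ b) ⊙ a) ⊼ (b ⊙ a)

((a ⊙ b) ⊙ a) ⊼ (b ⊙ a)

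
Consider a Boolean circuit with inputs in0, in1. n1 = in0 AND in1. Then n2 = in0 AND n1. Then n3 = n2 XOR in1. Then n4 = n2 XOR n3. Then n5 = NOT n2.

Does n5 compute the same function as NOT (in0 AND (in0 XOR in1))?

n1 = in0 AND in1
n2 = in0 AND n1 = in0 AND (in0 AND in1)
n5 = NOT n2 = NOT (in0 AND (in0 AND in1))
At in0=1, in1=0: circuit gives 1, formula gives 0.

No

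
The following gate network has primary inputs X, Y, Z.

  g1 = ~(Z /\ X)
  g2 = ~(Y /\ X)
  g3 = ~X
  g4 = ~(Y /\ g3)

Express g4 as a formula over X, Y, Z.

~(Y /\ ~X)

g3 = ~X
g4 = ~(Y /\ g3) = ~(Y /\ ~X)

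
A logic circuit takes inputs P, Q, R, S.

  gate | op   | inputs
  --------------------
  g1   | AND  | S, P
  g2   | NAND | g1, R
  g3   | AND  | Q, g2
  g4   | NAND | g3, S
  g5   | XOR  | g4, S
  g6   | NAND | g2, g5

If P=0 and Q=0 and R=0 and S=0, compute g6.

0

g1 = 0 AND 0 = 0
g2 = 0 NAND 0 = 1
g3 = 0 AND 1 = 0
g4 = 0 NAND 0 = 1
g5 = 1 XOR 0 = 1
g6 = 1 NAND 1 = 0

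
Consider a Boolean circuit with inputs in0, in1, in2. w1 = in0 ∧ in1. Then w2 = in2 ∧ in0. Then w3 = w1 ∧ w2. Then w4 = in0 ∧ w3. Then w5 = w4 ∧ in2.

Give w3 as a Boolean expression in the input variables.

w1 = in0 ∧ in1
w2 = in2 ∧ in0
w3 = w1 ∧ w2 = (in0 ∧ in1) ∧ (in2 ∧ in0)

(in0 ∧ in1) ∧ (in2 ∧ in0)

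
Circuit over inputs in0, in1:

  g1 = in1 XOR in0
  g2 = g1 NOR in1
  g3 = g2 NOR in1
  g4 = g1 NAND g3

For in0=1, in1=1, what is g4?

g1 = 1 XOR 1 = 0
g2 = 0 NOR 1 = 0
g3 = 0 NOR 1 = 0
g4 = 0 NAND 0 = 1

1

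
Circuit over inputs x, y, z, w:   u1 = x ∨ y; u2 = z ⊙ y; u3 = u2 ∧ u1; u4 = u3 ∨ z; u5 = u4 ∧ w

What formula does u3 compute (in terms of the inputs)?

u1 = x ∨ y
u2 = z ⊙ y
u3 = u2 ∧ u1 = (z ⊙ y) ∧ (x ∨ y)

(z ⊙ y) ∧ (x ∨ y)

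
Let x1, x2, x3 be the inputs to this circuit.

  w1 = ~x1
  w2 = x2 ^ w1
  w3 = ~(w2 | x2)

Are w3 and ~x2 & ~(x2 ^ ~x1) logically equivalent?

w1 = ~x1
w2 = x2 ^ w1 = x2 ^ ~x1
w3 = ~(w2 | x2) = ~((x2 ^ ~x1) | x2)
At x1=0, x2=0, x3=0: circuit gives 0, formula gives 0.
At x1=1, x2=0, x3=0: circuit gives 1, formula gives 1.
Agrees on all 8 inputs.

Yes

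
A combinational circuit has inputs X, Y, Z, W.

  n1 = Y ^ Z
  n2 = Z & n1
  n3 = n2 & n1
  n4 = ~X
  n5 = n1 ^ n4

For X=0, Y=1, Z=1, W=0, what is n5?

n1 = 1 ^ 1 = 0
n4 = ~0 = 1
n5 = 0 ^ 1 = 1

1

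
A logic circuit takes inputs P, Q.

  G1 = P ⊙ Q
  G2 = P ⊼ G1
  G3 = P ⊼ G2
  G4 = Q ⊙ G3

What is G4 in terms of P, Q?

G1 = P ⊙ Q
G2 = P ⊼ G1 = P ⊼ (P ⊙ Q)
G3 = P ⊼ G2 = P ⊼ (P ⊼ (P ⊙ Q))
G4 = Q ⊙ G3 = Q ⊙ (P ⊼ (P ⊼ (P ⊙ Q)))

Q ⊙ (P ⊼ (P ⊼ (P ⊙ Q)))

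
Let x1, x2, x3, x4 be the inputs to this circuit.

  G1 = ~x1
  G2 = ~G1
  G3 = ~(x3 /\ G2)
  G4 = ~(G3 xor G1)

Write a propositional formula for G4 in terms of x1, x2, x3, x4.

~((~(x3 /\ ~~x1)) xor ~x1)

G1 = ~x1
G2 = ~G1 = ~~x1
G3 = ~(x3 /\ G2) = ~(x3 /\ ~~x1)
G4 = ~(G3 xor G1) = ~((~(x3 /\ ~~x1)) xor ~x1)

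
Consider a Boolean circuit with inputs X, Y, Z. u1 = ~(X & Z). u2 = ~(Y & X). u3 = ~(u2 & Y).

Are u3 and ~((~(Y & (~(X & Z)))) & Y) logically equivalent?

u2 = ~(Y & X)
u3 = ~(u2 & Y) = ~((~(Y & X)) & Y)
At X=0, Y=1, Z=0: circuit gives 0, formula gives 1.

No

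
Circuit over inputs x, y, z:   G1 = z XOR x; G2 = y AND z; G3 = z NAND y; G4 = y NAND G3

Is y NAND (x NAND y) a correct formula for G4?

No

G3 = z NAND y
G4 = y NAND G3 = y NAND (z NAND y)
At x=0, y=1, z=1: circuit gives 1, formula gives 0.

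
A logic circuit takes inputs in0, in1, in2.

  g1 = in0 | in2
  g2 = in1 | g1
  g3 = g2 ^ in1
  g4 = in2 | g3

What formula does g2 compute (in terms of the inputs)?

in1 | (in0 | in2)

g1 = in0 | in2
g2 = in1 | g1 = in1 | (in0 | in2)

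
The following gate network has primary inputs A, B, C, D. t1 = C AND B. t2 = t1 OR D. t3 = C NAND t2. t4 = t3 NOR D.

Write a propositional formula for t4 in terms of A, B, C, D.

t1 = C AND B
t2 = t1 OR D = (C AND B) OR D
t3 = C NAND t2 = C NAND ((C AND B) OR D)
t4 = t3 NOR D = (C NAND ((C AND B) OR D)) NOR D

(C NAND ((C AND B) OR D)) NOR D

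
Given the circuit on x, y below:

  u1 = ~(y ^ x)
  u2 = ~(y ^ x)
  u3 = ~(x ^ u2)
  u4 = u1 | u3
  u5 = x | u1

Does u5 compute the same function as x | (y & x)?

No

u1 = ~(y ^ x)
u5 = x | u1 = x | (~(y ^ x))
At x=0, y=0: circuit gives 1, formula gives 0.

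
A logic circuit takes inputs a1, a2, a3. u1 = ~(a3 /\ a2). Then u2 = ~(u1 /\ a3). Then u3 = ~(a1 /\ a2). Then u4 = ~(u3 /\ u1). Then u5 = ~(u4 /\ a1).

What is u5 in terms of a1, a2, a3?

~((~((~(a1 /\ a2)) /\ (~(a3 /\ a2)))) /\ a1)

u1 = ~(a3 /\ a2)
u3 = ~(a1 /\ a2)
u4 = ~(u3 /\ u1) = ~((~(a1 /\ a2)) /\ (~(a3 /\ a2)))
u5 = ~(u4 /\ a1) = ~((~((~(a1 /\ a2)) /\ (~(a3 /\ a2)))) /\ a1)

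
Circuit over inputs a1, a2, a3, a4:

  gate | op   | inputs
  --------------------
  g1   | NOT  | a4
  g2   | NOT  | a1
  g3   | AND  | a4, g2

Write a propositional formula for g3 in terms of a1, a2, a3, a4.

g2 = NOT a1
g3 = a4 AND g2 = a4 AND NOT a1

a4 AND NOT a1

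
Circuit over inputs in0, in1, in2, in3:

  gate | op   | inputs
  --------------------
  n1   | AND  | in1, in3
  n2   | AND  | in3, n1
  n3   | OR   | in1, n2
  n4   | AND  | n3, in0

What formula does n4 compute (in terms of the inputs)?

(in1 OR (in3 AND (in1 AND in3))) AND in0

n1 = in1 AND in3
n2 = in3 AND n1 = in3 AND (in1 AND in3)
n3 = in1 OR n2 = in1 OR (in3 AND (in1 AND in3))
n4 = n3 AND in0 = (in1 OR (in3 AND (in1 AND in3))) AND in0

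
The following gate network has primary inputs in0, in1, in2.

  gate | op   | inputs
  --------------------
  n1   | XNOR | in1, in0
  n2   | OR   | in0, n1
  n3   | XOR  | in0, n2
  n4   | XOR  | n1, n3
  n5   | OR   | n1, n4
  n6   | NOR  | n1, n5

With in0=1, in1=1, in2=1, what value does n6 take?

n1 = 1 XNOR 1 = 1
n2 = 1 OR 1 = 1
n3 = 1 XOR 1 = 0
n4 = 1 XOR 0 = 1
n5 = 1 OR 1 = 1
n6 = 1 NOR 1 = 0

0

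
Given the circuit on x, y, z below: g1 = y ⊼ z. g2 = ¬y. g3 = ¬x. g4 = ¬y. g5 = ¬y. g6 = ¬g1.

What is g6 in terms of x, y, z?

g1 = y ⊼ z
g6 = ¬g1 = ¬(y ⊼ z)

¬(y ⊼ z)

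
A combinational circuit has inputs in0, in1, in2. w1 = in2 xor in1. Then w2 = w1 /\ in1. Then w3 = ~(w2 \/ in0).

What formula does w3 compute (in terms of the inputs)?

~(((in2 xor in1) /\ in1) \/ in0)

w1 = in2 xor in1
w2 = w1 /\ in1 = (in2 xor in1) /\ in1
w3 = ~(w2 \/ in0) = ~(((in2 xor in1) /\ in1) \/ in0)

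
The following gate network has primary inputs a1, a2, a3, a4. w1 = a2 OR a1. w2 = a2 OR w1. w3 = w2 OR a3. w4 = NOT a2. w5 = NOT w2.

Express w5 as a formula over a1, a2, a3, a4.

w1 = a2 OR a1
w2 = a2 OR w1 = a2 OR (a2 OR a1)
w5 = NOT w2 = NOT (a2 OR (a2 OR a1))

NOT (a2 OR (a2 OR a1))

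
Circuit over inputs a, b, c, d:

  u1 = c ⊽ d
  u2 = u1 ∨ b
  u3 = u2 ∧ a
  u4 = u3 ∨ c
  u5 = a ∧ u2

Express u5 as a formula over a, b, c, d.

u1 = c ⊽ d
u2 = u1 ∨ b = (c ⊽ d) ∨ b
u5 = a ∧ u2 = a ∧ ((c ⊽ d) ∨ b)

a ∧ ((c ⊽ d) ∨ b)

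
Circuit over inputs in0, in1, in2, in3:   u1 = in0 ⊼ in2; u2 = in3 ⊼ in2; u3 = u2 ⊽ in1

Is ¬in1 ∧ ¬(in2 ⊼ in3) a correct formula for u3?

u2 = in3 ⊼ in2
u3 = u2 ⊽ in1 = (in3 ⊼ in2) ⊽ in1
At in0=0, in1=0, in2=0, in3=0: circuit gives 0, formula gives 0.
At in0=0, in1=0, in2=1, in3=1: circuit gives 1, formula gives 1.
Agrees on all 16 inputs.

Yes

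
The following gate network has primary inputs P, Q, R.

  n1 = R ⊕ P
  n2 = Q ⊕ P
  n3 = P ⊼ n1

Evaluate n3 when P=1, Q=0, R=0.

n1 = 0 ⊕ 1 = 1
n3 = 1 ⊼ 1 = 0

0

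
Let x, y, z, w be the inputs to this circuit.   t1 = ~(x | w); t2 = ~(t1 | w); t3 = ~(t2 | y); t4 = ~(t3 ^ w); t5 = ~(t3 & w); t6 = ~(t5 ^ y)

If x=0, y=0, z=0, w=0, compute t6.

t1 = ~(0 | 0) = 1
t2 = ~(1 | 0) = 0
t3 = ~(0 | 0) = 1
t5 = ~(1 & 0) = 1
t6 = ~(1 ^ 0) = 0

0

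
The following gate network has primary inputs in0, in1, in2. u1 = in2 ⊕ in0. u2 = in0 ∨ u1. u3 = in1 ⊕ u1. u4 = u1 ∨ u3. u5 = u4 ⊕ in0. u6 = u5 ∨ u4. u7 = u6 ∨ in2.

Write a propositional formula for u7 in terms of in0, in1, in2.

u1 = in2 ⊕ in0
u3 = in1 ⊕ u1 = in1 ⊕ (in2 ⊕ in0)
u4 = u1 ∨ u3 = (in2 ⊕ in0) ∨ (in1 ⊕ (in2 ⊕ in0))
u5 = u4 ⊕ in0 = ((in2 ⊕ in0) ∨ (in1 ⊕ (in2 ⊕ in0))) ⊕ in0
u6 = u5 ∨ u4 = (((in2 ⊕ in0) ∨ (in1 ⊕ (in2 ⊕ in0))) ⊕ in0) ∨ ((in2 ⊕ in0) ∨ (in1 ⊕ (in2 ⊕ in0)))
u7 = u6 ∨ in2 = ((((in2 ⊕ in0) ∨ (in1 ⊕ (in2 ⊕ in0))) ⊕ in0) ∨ ((in2 ⊕ in0) ∨ (in1 ⊕ (in2 ⊕ in0)))) ∨ in2

((((in2 ⊕ in0) ∨ (in1 ⊕ (in2 ⊕ in0))) ⊕ in0) ∨ ((in2 ⊕ in0) ∨ (in1 ⊕ (in2 ⊕ in0)))) ∨ in2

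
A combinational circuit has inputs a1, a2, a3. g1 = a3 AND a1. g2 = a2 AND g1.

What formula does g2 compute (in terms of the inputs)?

a2 AND (a3 AND a1)

g1 = a3 AND a1
g2 = a2 AND g1 = a2 AND (a3 AND a1)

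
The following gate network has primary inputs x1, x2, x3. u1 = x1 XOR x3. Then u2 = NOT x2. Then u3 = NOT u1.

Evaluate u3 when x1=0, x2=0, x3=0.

u1 = 0 XOR 0 = 0
u3 = NOT 0 = 1

1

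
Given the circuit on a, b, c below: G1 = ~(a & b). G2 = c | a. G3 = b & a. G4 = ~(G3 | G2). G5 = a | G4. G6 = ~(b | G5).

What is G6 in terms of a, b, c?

~(b | (a | (~((b & a) | (c | a)))))

G2 = c | a
G3 = b & a
G4 = ~(G3 | G2) = ~((b & a) | (c | a))
G5 = a | G4 = a | (~((b & a) | (c | a)))
G6 = ~(b | G5) = ~(b | (a | (~((b & a) | (c | a)))))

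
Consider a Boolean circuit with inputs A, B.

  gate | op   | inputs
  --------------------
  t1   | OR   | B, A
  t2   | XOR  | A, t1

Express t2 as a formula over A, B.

t1 = B OR A
t2 = A XOR t1 = A XOR (B OR A)

A XOR (B OR A)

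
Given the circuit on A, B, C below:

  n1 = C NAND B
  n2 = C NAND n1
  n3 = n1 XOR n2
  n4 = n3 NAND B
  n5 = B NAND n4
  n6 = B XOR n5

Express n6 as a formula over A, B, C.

n1 = C NAND B
n2 = C NAND n1 = C NAND (C NAND B)
n3 = n1 XOR n2 = (C NAND B) XOR (C NAND (C NAND B))
n4 = n3 NAND B = ((C NAND B) XOR (C NAND (C NAND B))) NAND B
n5 = B NAND n4 = B NAND (((C NAND B) XOR (C NAND (C NAND B))) NAND B)
n6 = B XOR n5 = B XOR (B NAND (((C NAND B) XOR (C NAND (C NAND B))) NAND B))

B XOR (B NAND (((C NAND B) XOR (C NAND (C NAND B))) NAND B))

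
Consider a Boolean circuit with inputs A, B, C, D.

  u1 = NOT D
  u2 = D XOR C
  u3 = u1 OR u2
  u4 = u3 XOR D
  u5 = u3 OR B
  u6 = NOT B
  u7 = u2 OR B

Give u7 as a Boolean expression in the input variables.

u2 = D XOR C
u7 = u2 OR B = (D XOR C) OR B

(D XOR C) OR B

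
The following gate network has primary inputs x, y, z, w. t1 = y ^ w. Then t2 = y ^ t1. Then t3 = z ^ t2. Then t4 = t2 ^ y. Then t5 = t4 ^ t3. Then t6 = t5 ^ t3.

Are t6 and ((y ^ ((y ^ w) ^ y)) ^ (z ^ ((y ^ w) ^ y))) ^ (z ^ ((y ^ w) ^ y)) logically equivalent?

Yes

t1 = y ^ w
t2 = y ^ t1 = y ^ (y ^ w)
t3 = z ^ t2 = z ^ (y ^ (y ^ w))
t4 = t2 ^ y = (y ^ (y ^ w)) ^ y
t5 = t4 ^ t3 = ((y ^ (y ^ w)) ^ y) ^ (z ^ (y ^ (y ^ w)))
t6 = t5 ^ t3 = (((y ^ (y ^ w)) ^ y) ^ (z ^ (y ^ (y ^ w)))) ^ (z ^ (y ^ (y ^ w)))
At x=0, y=0, z=0, w=0: circuit gives 0, formula gives 0.
At x=0, y=0, z=0, w=1: circuit gives 1, formula gives 1.
Agrees on all 16 inputs.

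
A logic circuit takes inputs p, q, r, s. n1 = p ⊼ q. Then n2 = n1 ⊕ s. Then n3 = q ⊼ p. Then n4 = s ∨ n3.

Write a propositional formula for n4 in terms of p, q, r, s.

n3 = q ⊼ p
n4 = s ∨ n3 = s ∨ (q ⊼ p)

s ∨ (q ⊼ p)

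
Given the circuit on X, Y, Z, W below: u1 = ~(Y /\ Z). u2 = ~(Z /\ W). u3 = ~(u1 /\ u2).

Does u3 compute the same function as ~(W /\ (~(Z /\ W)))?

u1 = ~(Y /\ Z)
u2 = ~(Z /\ W)
u3 = ~(u1 /\ u2) = ~((~(Y /\ Z)) /\ (~(Z /\ W)))
At X=0, Y=0, Z=0, W=0: circuit gives 0, formula gives 1.

No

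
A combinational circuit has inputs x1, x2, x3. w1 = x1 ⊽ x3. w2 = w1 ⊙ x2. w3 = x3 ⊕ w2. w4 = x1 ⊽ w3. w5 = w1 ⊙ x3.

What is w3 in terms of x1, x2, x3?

w1 = x1 ⊽ x3
w2 = w1 ⊙ x2 = (x1 ⊽ x3) ⊙ x2
w3 = x3 ⊕ w2 = x3 ⊕ ((x1 ⊽ x3) ⊙ x2)

x3 ⊕ ((x1 ⊽ x3) ⊙ x2)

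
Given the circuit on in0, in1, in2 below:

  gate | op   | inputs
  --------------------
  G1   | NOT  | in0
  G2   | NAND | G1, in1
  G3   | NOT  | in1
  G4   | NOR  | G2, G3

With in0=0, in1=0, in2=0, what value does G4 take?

0

G1 = NOT 0 = 1
G2 = 1 NAND 0 = 1
G3 = NOT 0 = 1
G4 = 1 NOR 1 = 0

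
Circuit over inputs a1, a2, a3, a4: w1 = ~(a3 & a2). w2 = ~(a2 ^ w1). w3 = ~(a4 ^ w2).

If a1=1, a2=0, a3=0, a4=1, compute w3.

0

w1 = ~(0 & 0) = 1
w2 = ~(0 ^ 1) = 0
w3 = ~(1 ^ 0) = 0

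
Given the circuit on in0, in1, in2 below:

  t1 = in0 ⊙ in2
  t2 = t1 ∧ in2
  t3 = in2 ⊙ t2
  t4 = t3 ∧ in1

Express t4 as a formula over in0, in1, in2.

t1 = in0 ⊙ in2
t2 = t1 ∧ in2 = (in0 ⊙ in2) ∧ in2
t3 = in2 ⊙ t2 = in2 ⊙ ((in0 ⊙ in2) ∧ in2)
t4 = t3 ∧ in1 = (in2 ⊙ ((in0 ⊙ in2) ∧ in2)) ∧ in1

(in2 ⊙ ((in0 ⊙ in2) ∧ in2)) ∧ in1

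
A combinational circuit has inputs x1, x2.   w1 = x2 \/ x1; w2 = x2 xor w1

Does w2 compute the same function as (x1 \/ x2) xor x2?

w1 = x2 \/ x1
w2 = x2 xor w1 = x2 xor (x2 \/ x1)
At x1=0, x2=0: circuit gives 0, formula gives 0.
At x1=1, x2=0: circuit gives 1, formula gives 1.
Agrees on all 4 inputs.

Yes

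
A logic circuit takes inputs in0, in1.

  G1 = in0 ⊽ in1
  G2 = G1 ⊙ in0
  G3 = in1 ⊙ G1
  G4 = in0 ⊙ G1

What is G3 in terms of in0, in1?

G1 = in0 ⊽ in1
G3 = in1 ⊙ G1 = in1 ⊙ (in0 ⊽ in1)

in1 ⊙ (in0 ⊽ in1)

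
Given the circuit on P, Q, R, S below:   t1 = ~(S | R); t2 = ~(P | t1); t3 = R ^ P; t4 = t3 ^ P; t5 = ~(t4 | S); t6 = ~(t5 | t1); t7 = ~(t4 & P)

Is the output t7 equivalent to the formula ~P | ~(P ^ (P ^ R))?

t3 = R ^ P
t4 = t3 ^ P = (R ^ P) ^ P
t7 = ~(t4 & P) = ~(((R ^ P) ^ P) & P)
At P=1, Q=0, R=1, S=0: circuit gives 0, formula gives 0.
At P=0, Q=0, R=0, S=0: circuit gives 1, formula gives 1.
Agrees on all 16 inputs.

Yes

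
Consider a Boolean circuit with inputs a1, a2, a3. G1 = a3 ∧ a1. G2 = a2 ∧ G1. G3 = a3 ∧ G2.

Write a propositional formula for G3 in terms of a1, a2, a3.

a3 ∧ (a2 ∧ (a3 ∧ a1))

G1 = a3 ∧ a1
G2 = a2 ∧ G1 = a2 ∧ (a3 ∧ a1)
G3 = a3 ∧ G2 = a3 ∧ (a2 ∧ (a3 ∧ a1))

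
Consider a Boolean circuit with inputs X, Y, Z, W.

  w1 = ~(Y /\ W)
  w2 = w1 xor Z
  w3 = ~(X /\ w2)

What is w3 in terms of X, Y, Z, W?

w1 = ~(Y /\ W)
w2 = w1 xor Z = (~(Y /\ W)) xor Z
w3 = ~(X /\ w2) = ~(X /\ ((~(Y /\ W)) xor Z))

~(X /\ ((~(Y /\ W)) xor Z))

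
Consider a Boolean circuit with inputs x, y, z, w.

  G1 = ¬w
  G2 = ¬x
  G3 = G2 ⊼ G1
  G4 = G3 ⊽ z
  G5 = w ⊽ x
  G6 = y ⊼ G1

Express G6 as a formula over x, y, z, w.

G1 = ¬w
G6 = y ⊼ G1 = y ⊼ ¬w

y ⊼ ¬w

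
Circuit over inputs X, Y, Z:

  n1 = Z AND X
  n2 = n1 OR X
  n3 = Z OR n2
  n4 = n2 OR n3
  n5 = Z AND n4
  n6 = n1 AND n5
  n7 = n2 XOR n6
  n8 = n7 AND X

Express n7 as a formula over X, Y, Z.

((Z AND X) OR X) XOR ((Z AND X) AND (Z AND (((Z AND X) OR X) OR (Z OR ((Z AND X) OR X)))))

n1 = Z AND X
n2 = n1 OR X = (Z AND X) OR X
n3 = Z OR n2 = Z OR ((Z AND X) OR X)
n4 = n2 OR n3 = ((Z AND X) OR X) OR (Z OR ((Z AND X) OR X))
n5 = Z AND n4 = Z AND (((Z AND X) OR X) OR (Z OR ((Z AND X) OR X)))
n6 = n1 AND n5 = (Z AND X) AND (Z AND (((Z AND X) OR X) OR (Z OR ((Z AND X) OR X))))
n7 = n2 XOR n6 = ((Z AND X) OR X) XOR ((Z AND X) AND (Z AND (((Z AND X) OR X) OR (Z OR ((Z AND X) OR X)))))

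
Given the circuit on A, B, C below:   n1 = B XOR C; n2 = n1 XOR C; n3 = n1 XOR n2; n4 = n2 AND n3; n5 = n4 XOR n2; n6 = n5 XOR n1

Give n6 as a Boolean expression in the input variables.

((((B XOR C) XOR C) AND ((B XOR C) XOR ((B XOR C) XOR C))) XOR ((B XOR C) XOR C)) XOR (B XOR C)

n1 = B XOR C
n2 = n1 XOR C = (B XOR C) XOR C
n3 = n1 XOR n2 = (B XOR C) XOR ((B XOR C) XOR C)
n4 = n2 AND n3 = ((B XOR C) XOR C) AND ((B XOR C) XOR ((B XOR C) XOR C))
n5 = n4 XOR n2 = (((B XOR C) XOR C) AND ((B XOR C) XOR ((B XOR C) XOR C))) XOR ((B XOR C) XOR C)
n6 = n5 XOR n1 = ((((B XOR C) XOR C) AND ((B XOR C) XOR ((B XOR C) XOR C))) XOR ((B XOR C) XOR C)) XOR (B XOR C)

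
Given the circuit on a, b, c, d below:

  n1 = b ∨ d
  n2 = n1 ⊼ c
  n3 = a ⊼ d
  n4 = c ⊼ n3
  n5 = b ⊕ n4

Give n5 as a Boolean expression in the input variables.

n3 = a ⊼ d
n4 = c ⊼ n3 = c ⊼ (a ⊼ d)
n5 = b ⊕ n4 = b ⊕ (c ⊼ (a ⊼ d))

b ⊕ (c ⊼ (a ⊼ d))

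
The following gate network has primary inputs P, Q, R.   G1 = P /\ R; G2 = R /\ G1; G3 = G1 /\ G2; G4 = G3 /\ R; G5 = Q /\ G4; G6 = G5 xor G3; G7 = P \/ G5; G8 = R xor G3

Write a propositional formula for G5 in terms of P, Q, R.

Q /\ (((P /\ R) /\ (R /\ (P /\ R))) /\ R)

G1 = P /\ R
G2 = R /\ G1 = R /\ (P /\ R)
G3 = G1 /\ G2 = (P /\ R) /\ (R /\ (P /\ R))
G4 = G3 /\ R = ((P /\ R) /\ (R /\ (P /\ R))) /\ R
G5 = Q /\ G4 = Q /\ (((P /\ R) /\ (R /\ (P /\ R))) /\ R)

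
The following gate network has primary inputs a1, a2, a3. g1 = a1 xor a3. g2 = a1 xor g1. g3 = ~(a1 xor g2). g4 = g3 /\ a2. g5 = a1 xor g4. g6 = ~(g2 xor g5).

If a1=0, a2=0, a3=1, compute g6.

g1 = 0 xor 1 = 1
g2 = 0 xor 1 = 1
g3 = ~(0 xor 1) = 0
g4 = 0 /\ 0 = 0
g5 = 0 xor 0 = 0
g6 = ~(1 xor 0) = 0

0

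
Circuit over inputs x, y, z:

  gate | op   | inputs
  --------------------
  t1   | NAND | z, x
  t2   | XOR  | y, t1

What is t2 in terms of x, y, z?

t1 = z NAND x
t2 = y XOR t1 = y XOR (z NAND x)

y XOR (z NAND x)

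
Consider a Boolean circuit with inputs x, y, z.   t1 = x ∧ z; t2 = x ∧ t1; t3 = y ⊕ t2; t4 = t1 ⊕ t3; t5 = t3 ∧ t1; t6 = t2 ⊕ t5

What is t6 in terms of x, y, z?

t1 = x ∧ z
t2 = x ∧ t1 = x ∧ (x ∧ z)
t3 = y ⊕ t2 = y ⊕ (x ∧ (x ∧ z))
t5 = t3 ∧ t1 = (y ⊕ (x ∧ (x ∧ z))) ∧ (x ∧ z)
t6 = t2 ⊕ t5 = (x ∧ (x ∧ z)) ⊕ ((y ⊕ (x ∧ (x ∧ z))) ∧ (x ∧ z))

(x ∧ (x ∧ z)) ⊕ ((y ⊕ (x ∧ (x ∧ z))) ∧ (x ∧ z))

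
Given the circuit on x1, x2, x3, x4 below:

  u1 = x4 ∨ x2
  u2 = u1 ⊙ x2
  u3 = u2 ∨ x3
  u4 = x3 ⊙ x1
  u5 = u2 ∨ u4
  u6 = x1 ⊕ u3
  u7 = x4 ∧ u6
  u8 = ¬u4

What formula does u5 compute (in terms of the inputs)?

((x4 ∨ x2) ⊙ x2) ∨ (x3 ⊙ x1)

u1 = x4 ∨ x2
u2 = u1 ⊙ x2 = (x4 ∨ x2) ⊙ x2
u4 = x3 ⊙ x1
u5 = u2 ∨ u4 = ((x4 ∨ x2) ⊙ x2) ∨ (x3 ⊙ x1)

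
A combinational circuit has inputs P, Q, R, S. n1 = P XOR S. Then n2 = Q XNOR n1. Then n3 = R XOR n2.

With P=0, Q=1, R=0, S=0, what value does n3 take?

n1 = 0 XOR 0 = 0
n2 = 1 XNOR 0 = 0
n3 = 0 XOR 0 = 0

0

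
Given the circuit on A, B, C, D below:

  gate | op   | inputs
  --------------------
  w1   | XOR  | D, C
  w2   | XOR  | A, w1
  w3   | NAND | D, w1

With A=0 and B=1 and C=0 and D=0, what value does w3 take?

1

w1 = 0 XOR 0 = 0
w3 = 0 NAND 0 = 1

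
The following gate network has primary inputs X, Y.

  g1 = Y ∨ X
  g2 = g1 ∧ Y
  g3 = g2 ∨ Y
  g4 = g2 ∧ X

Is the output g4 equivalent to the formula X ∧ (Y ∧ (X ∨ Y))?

Yes

g1 = Y ∨ X
g2 = g1 ∧ Y = (Y ∨ X) ∧ Y
g4 = g2 ∧ X = ((Y ∨ X) ∧ Y) ∧ X
At X=0, Y=0: circuit gives 0, formula gives 0.
At X=1, Y=1: circuit gives 1, formula gives 1.
Agrees on all 4 inputs.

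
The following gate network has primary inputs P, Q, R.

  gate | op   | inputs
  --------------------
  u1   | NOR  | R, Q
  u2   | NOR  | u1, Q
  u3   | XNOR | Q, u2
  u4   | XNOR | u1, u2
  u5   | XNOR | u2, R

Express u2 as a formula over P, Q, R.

(R NOR Q) NOR Q

u1 = R NOR Q
u2 = u1 NOR Q = (R NOR Q) NOR Q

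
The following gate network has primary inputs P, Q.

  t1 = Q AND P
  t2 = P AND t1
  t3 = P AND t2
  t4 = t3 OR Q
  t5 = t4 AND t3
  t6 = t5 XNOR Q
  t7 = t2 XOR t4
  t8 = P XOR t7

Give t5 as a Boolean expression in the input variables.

t1 = Q AND P
t2 = P AND t1 = P AND (Q AND P)
t3 = P AND t2 = P AND (P AND (Q AND P))
t4 = t3 OR Q = (P AND (P AND (Q AND P))) OR Q
t5 = t4 AND t3 = ((P AND (P AND (Q AND P))) OR Q) AND (P AND (P AND (Q AND P)))

((P AND (P AND (Q AND P))) OR Q) AND (P AND (P AND (Q AND P)))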